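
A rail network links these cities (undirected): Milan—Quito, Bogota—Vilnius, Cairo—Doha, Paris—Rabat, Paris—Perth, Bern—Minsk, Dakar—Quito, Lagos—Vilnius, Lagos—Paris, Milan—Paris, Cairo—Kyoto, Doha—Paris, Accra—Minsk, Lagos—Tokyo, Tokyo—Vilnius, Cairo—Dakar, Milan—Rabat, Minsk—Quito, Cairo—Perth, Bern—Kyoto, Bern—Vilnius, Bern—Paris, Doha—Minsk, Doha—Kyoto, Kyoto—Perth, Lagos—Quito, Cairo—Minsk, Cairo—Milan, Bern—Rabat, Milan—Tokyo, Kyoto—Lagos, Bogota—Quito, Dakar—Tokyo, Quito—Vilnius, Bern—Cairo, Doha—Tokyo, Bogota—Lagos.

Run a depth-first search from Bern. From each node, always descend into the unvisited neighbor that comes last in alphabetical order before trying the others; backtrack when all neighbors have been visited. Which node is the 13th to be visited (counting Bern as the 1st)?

Cairo

Visit Bern
Bern → Vilnius
Vilnius → Tokyo
Tokyo → Milan
Milan → Rabat
Rabat → Paris
Paris → Perth
Perth → Kyoto
Kyoto → Lagos
Lagos → Quito
Quito → Minsk
Minsk → Doha
Doha → Cairo
Cairo → Dakar
Minsk → Accra
Quito → Bogota

Visit order: Bern, Vilnius, Tokyo, Milan, Rabat, Paris, Perth, Kyoto, Lagos, Quito, Minsk, Doha, Cairo, Dakar, Accra, Bogota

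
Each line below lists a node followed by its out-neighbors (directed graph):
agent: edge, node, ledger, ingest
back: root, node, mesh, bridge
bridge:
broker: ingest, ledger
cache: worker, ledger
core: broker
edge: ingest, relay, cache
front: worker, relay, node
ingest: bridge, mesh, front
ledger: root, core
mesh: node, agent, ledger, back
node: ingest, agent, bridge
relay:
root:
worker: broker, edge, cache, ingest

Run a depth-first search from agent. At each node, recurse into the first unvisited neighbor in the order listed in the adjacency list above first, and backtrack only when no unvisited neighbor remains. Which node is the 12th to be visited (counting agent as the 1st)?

front

Visit agent
agent → edge
edge → ingest
ingest → bridge
ingest → mesh
mesh → node
mesh → ledger
ledger → root
ledger → core
core → broker
mesh → back
ingest → front
front → worker
worker → cache
front → relay

Visit order: agent, edge, ingest, bridge, mesh, node, ledger, root, core, broker, back, front, worker, cache, relay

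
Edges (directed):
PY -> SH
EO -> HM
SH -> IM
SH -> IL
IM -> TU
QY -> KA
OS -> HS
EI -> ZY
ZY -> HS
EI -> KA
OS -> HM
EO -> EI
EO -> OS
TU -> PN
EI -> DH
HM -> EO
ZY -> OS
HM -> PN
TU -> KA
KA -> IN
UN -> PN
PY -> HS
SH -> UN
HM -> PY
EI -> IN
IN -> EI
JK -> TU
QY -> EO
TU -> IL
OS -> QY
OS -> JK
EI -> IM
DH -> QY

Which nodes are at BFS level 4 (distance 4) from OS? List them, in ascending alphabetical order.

DH, IM, UN, ZY

Level 0: OS
Level 1: HM, HS, JK, QY
Level 2: EO, KA, PN, PY, TU
Level 3: EI, IL, IN, SH
Level 4: DH, IM, UN, ZY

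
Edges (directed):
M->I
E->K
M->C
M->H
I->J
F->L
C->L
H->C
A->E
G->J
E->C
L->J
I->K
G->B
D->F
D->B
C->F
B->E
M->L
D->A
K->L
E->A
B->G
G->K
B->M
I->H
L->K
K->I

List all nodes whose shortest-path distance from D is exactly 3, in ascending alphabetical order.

Level 0: D
Level 1: A, B, F
Level 2: E, G, L, M
Level 3: C, H, I, J, K

C, H, I, J, K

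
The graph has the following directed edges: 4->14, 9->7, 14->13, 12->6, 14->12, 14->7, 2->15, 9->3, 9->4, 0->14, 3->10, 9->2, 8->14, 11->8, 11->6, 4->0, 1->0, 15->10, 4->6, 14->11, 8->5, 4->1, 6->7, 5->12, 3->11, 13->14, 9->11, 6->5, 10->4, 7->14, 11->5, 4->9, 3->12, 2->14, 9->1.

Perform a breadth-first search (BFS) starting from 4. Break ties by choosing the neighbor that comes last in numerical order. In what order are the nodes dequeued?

4 -> 14 -> 9 -> 6 -> 1 -> 0 -> 13 -> 12 -> 11 -> 7 -> 3 -> 2 -> 5 -> 8 -> 10 -> 15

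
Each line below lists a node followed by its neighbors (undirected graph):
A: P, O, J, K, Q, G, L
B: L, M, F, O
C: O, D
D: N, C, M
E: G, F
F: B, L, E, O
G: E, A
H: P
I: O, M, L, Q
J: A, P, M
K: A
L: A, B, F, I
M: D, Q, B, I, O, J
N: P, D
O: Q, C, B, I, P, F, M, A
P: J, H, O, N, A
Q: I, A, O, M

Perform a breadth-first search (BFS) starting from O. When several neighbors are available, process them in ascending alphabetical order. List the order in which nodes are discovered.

Visit O; enqueue A, B, C, F, I, M, P, Q → queue [A, B, C, F, I, M, P, Q]
Visit A; enqueue G, J, K, L → queue [B, C, F, I, M, P, Q, G, J, K, L]
Visit B → queue [C, F, I, M, P, Q, G, J, K, L]
Visit C; enqueue D → queue [F, I, M, P, Q, G, J, K, L, D]
Visit F; enqueue E → queue [I, M, P, Q, G, J, K, L, D, E]
Visit I → queue [M, P, Q, G, J, K, L, D, E]
Visit M → queue [P, Q, G, J, K, L, D, E]
Visit P; enqueue H, N → queue [Q, G, J, K, L, D, E, H, N]
Visit Q → queue [G, J, K, L, D, E, H, N]
Visit G → queue [J, K, L, D, E, H, N]
Visit J → queue [K, L, D, E, H, N]
Visit K → queue [L, D, E, H, N]
Visit L → queue [D, E, H, N]
Visit D → queue [E, H, N]
Visit E → queue [H, N]
Visit H → queue [N]
Visit N → queue []

O, A, B, C, F, I, M, P, Q, G, J, K, L, D, E, H, N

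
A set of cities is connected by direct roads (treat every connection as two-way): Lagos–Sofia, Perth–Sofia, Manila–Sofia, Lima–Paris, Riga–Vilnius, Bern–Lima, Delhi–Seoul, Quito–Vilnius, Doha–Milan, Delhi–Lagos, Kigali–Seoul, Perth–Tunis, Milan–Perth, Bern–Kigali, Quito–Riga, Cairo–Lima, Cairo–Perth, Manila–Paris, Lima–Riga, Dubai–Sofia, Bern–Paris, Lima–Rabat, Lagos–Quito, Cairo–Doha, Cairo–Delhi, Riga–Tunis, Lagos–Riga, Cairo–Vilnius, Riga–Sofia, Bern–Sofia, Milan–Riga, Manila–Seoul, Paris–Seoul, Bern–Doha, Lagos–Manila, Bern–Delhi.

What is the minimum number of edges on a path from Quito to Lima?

Level 0: Quito
Level 1: Lagos, Riga, Vilnius
Level 2: Cairo, Delhi, Lima, Manila, Milan, Sofia, Tunis
Level 3: Bern, Doha, Dubai, Paris, Perth, Rabat, Seoul
Level 4: Kigali
Lima first appears at level 2.

2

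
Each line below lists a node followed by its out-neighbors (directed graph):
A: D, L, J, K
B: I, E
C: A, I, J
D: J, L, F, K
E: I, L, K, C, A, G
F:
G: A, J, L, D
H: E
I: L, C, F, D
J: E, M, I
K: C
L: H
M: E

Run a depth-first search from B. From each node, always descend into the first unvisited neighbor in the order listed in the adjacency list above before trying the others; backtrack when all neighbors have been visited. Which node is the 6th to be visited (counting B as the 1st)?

Visit B
B → I
I → L
L → H
H → E
E → K
K → C
C → A
A → D
D → J
J → M
D → F
E → G

Visit order: B, I, L, H, E, K, C, A, D, J, M, F, G

K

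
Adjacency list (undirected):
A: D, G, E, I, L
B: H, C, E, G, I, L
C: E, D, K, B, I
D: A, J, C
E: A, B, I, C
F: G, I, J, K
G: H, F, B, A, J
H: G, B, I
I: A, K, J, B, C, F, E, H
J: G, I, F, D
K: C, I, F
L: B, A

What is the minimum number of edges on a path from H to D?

3

Level 0: H
Level 1: B, G, I
Level 2: A, C, E, F, J, K, L
Level 3: D
D first appears at level 3.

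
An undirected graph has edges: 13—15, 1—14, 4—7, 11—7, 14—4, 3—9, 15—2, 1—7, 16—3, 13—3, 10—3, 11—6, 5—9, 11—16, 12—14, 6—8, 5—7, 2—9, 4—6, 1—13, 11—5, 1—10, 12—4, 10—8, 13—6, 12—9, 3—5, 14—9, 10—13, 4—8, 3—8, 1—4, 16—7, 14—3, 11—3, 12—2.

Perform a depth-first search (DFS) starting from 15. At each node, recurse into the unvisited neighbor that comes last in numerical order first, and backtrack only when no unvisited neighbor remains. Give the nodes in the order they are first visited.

15, 13, 10, 8, 6, 11, 16, 7, 5, 9, 14, 12, 4, 1, 2, 3

Visit 15
15 → 13
13 → 10
10 → 8
8 → 6
6 → 11
11 → 16
16 → 7
7 → 5
5 → 9
9 → 14
14 → 12
12 → 4
4 → 1
12 → 2
14 → 3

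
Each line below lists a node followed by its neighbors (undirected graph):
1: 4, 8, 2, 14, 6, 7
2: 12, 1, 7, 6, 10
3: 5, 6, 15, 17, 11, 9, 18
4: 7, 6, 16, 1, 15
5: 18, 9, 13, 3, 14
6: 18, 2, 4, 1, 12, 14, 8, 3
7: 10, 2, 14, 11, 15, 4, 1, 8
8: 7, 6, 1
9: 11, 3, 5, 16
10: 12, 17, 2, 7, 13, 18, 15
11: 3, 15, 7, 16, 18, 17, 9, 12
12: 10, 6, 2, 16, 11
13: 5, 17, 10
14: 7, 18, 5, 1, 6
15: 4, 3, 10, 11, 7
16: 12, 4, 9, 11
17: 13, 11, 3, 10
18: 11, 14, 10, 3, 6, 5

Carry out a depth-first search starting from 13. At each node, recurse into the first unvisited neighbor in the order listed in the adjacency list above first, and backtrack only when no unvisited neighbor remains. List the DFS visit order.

Visit 13
13 → 5
5 → 18
18 → 11
11 → 3
3 → 6
6 → 2
2 → 12
12 → 10
10 → 17
10 → 7
7 → 14
14 → 1
1 → 4
4 → 16
16 → 9
4 → 15
1 → 8

13 -> 5 -> 18 -> 11 -> 3 -> 6 -> 2 -> 12 -> 10 -> 17 -> 7 -> 14 -> 1 -> 4 -> 16 -> 9 -> 15 -> 8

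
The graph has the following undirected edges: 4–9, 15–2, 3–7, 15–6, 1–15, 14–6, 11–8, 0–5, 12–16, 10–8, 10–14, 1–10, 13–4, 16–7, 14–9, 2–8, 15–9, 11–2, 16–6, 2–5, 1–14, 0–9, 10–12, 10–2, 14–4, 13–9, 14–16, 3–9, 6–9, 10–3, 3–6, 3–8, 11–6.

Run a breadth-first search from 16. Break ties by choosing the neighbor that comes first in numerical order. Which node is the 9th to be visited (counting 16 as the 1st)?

15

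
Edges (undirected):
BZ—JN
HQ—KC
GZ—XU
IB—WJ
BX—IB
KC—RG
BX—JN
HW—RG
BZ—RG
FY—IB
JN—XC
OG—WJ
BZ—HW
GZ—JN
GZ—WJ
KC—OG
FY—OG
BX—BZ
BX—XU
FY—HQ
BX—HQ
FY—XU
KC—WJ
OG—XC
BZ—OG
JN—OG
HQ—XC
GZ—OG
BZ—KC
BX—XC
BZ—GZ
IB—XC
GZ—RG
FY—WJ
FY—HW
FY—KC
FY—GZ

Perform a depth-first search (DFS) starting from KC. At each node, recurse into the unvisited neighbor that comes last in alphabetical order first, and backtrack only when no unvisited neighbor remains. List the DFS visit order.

KC WJ OG XC JN GZ XU FY IB BX HQ BZ RG HW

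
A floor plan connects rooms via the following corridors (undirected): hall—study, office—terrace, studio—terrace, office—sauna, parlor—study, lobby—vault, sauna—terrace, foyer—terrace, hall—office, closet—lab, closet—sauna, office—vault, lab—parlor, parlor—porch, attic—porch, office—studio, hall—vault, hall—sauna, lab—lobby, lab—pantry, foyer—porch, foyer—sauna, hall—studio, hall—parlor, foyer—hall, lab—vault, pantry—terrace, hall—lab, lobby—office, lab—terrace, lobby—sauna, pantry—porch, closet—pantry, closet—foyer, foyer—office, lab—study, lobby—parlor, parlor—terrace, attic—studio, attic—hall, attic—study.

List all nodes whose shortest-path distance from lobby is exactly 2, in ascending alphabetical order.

Level 0: lobby
Level 1: lab, office, parlor, sauna, vault
Level 2: closet, foyer, hall, pantry, porch, studio, study, terrace
Level 3: attic

closet, foyer, hall, pantry, porch, studio, study, terrace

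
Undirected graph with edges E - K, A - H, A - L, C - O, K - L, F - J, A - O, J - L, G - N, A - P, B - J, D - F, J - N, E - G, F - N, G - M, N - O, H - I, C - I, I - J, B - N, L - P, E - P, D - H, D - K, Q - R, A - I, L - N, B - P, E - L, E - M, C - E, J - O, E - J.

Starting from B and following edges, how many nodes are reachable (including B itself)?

BFS from B visits: B, P, N, J, L, E, A, O, G, F, I, K, M, C, H, D
Reachable nodes: 16 of 18 total.

16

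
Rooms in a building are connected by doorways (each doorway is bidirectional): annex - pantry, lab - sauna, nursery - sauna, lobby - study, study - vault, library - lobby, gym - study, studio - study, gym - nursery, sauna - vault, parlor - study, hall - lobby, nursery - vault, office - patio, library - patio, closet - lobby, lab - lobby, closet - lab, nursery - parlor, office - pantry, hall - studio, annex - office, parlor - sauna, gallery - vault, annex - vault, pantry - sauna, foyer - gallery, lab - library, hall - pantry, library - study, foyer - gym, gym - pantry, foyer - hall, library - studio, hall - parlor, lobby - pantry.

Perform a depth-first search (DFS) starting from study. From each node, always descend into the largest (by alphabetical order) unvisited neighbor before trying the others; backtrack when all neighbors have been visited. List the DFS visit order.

Visit study
study → vault
vault → sauna
sauna → parlor
parlor → nursery
nursery → gym
gym → pantry
pantry → office
office → patio
patio → library
library → studio
studio → hall
hall → lobby
lobby → lab
lab → closet
hall → foyer
foyer → gallery
office → annex

study → vault → sauna → parlor → nursery → gym → pantry → office → patio → library → studio → hall → lobby → lab → closet → foyer → gallery → annex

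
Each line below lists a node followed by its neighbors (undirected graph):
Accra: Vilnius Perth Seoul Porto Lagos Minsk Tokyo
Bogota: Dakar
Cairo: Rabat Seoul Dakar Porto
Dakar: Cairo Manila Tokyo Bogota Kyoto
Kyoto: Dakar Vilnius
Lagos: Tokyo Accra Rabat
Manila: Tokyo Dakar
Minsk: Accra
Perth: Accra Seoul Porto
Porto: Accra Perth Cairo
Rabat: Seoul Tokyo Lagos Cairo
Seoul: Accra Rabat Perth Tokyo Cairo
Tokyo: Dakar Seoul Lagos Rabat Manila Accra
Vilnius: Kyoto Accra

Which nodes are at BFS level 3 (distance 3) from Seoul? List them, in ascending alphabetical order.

Level 0: Seoul
Level 1: Accra, Cairo, Perth, Rabat, Tokyo
Level 2: Dakar, Lagos, Manila, Minsk, Porto, Vilnius
Level 3: Bogota, Kyoto

Bogota, Kyoto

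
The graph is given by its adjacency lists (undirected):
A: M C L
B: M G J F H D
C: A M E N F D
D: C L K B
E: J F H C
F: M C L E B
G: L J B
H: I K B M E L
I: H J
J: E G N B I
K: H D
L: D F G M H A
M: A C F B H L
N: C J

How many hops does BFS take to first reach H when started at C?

2

Level 0: C
Level 1: A, D, E, F, M, N
Level 2: B, H, J, K, L
Level 3: G, I
H first appears at level 2.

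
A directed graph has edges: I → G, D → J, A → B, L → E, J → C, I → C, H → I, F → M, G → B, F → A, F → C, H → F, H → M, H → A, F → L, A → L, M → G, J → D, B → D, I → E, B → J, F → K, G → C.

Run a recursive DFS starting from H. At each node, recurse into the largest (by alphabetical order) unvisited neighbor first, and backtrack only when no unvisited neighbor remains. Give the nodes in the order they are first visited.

Visit H
H → M
M → G
G → C
G → B
B → J
J → D
H → I
I → E
H → F
F → L
F → K
F → A

H, M, G, C, B, J, D, I, E, F, L, K, A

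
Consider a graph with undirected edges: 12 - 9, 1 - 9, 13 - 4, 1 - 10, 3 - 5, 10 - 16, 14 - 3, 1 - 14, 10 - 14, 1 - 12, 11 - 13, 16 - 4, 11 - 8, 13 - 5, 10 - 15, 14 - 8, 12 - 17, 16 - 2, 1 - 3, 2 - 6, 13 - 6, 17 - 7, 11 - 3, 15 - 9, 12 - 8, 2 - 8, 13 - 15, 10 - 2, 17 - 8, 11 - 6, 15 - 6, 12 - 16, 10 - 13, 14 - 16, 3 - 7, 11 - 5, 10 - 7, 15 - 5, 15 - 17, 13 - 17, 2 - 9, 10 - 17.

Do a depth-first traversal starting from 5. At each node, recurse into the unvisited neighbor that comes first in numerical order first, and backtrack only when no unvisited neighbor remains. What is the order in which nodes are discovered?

5 3 1 9 2 6 11 8 12 16 4 13 10 7 17 15 14

Visit 5
5 → 3
3 → 1
1 → 9
9 → 2
2 → 6
6 → 11
11 → 8
8 → 12
12 → 16
16 → 4
4 → 13
13 → 10
10 → 7
7 → 17
17 → 15
10 → 14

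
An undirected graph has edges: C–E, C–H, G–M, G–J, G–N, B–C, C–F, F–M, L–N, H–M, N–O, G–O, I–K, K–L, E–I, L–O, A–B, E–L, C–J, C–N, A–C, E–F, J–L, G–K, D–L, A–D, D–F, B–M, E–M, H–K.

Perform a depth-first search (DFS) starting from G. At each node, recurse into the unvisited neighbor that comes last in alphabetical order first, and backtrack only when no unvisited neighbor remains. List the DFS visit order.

G O N L K I E M H C J F D A B

Visit G
G → O
O → N
N → L
L → K
K → I
I → E
E → M
M → H
H → C
C → J
C → F
F → D
D → A
A → B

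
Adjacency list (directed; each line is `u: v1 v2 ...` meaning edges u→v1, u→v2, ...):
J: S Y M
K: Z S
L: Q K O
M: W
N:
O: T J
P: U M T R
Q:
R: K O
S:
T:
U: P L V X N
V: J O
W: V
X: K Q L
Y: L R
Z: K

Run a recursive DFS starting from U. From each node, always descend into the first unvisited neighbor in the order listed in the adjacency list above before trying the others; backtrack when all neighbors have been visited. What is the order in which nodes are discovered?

U, P, M, W, V, J, S, Y, L, Q, K, Z, O, T, R, X, N

Visit U
U → P
P → M
M → W
W → V
V → J
J → S
J → Y
Y → L
L → Q
L → K
K → Z
L → O
O → T
Y → R
U → X
U → N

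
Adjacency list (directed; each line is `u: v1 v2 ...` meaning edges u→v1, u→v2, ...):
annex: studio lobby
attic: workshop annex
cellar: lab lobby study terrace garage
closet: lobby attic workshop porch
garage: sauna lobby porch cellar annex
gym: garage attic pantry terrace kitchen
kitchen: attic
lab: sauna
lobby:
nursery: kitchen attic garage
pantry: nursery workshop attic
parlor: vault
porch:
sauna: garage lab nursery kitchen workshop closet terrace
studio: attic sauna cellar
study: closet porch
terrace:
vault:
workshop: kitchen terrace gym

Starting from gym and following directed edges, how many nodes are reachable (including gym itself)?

BFS from gym visits: gym, garage, attic, pantry, terrace, kitchen, sauna, lobby, porch, cellar, annex, workshop, nursery, lab, closet, study, studio
Reachable nodes: 17 of 19 total.

17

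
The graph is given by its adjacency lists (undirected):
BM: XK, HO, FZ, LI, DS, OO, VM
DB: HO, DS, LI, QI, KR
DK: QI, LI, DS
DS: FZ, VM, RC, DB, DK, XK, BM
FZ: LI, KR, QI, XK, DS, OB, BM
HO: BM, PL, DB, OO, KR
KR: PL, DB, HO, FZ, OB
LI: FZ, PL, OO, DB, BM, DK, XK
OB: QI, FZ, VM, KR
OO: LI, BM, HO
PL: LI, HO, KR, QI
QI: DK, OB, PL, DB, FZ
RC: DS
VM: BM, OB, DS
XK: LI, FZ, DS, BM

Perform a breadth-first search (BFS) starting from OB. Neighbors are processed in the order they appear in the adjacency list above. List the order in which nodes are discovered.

Visit OB; enqueue QI, FZ, VM, KR → queue [QI, FZ, VM, KR]
Visit QI; enqueue DK, PL, DB → queue [FZ, VM, KR, DK, PL, DB]
Visit FZ; enqueue LI, XK, DS, BM → queue [VM, KR, DK, PL, DB, LI, XK, DS, BM]
Visit VM → queue [KR, DK, PL, DB, LI, XK, DS, BM]
Visit KR; enqueue HO → queue [DK, PL, DB, LI, XK, DS, BM, HO]
Visit DK → queue [PL, DB, LI, XK, DS, BM, HO]
Visit PL → queue [DB, LI, XK, DS, BM, HO]
Visit DB → queue [LI, XK, DS, BM, HO]
Visit LI; enqueue OO → queue [XK, DS, BM, HO, OO]
Visit XK → queue [DS, BM, HO, OO]
Visit DS; enqueue RC → queue [BM, HO, OO, RC]
Visit BM → queue [HO, OO, RC]
Visit HO → queue [OO, RC]
Visit OO → queue [RC]
Visit RC → queue []

OB → QI → FZ → VM → KR → DK → PL → DB → LI → XK → DS → BM → HO → OO → RC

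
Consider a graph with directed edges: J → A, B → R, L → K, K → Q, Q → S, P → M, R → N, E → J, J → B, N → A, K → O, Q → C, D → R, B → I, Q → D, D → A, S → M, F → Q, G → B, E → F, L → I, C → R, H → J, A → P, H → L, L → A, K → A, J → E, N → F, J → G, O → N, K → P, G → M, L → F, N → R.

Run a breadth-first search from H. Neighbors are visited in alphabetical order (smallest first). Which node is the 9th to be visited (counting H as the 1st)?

Visit H; enqueue J, L → queue [J, L]
Visit J; enqueue A, B, E, G → queue [L, A, B, E, G]
Visit L; enqueue F, I, K → queue [A, B, E, G, F, I, K]
Visit A; enqueue P → queue [B, E, G, F, I, K, P]
Visit B; enqueue R → queue [E, G, F, I, K, P, R]
Visit E → queue [G, F, I, K, P, R]
Visit G; enqueue M → queue [F, I, K, P, R, M]
Visit F; enqueue Q → queue [I, K, P, R, M, Q]
Visit I → queue [K, P, R, M, Q]
Visit K; enqueue O → queue [P, R, M, Q, O]
Visit P → queue [R, M, Q, O]
Visit R; enqueue N → queue [M, Q, O, N]
Visit M → queue [Q, O, N]
Visit Q; enqueue C, D, S → queue [O, N, C, D, S]
Visit O → queue [N, C, D, S]
Visit N → queue [C, D, S]
Visit C → queue [D, S]
Visit D → queue [S]
Visit S → queue []

Visit order: H, J, L, A, B, E, G, F, I, K, P, R, M, Q, O, N, C, D, S

I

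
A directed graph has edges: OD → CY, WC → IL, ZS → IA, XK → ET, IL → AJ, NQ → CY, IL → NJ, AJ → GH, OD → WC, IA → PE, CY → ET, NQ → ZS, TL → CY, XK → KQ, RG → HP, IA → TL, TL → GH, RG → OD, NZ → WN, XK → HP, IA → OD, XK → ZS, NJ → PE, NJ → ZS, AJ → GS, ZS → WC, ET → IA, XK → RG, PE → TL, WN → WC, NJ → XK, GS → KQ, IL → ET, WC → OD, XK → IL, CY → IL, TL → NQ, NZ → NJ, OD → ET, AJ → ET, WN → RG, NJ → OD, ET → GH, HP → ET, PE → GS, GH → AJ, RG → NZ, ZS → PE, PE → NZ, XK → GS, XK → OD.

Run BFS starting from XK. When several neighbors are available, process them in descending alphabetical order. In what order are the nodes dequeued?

XK -> ZS -> RG -> OD -> KQ -> IL -> HP -> GS -> ET -> WC -> PE -> IA -> NZ -> CY -> NJ -> AJ -> GH -> TL -> WN -> NQ

Visit XK; enqueue ZS, RG, OD, KQ, IL, HP, GS, ET → queue [ZS, RG, OD, KQ, IL, HP, GS, ET]
Visit ZS; enqueue WC, PE, IA → queue [RG, OD, KQ, IL, HP, GS, ET, WC, PE, IA]
Visit RG; enqueue NZ → queue [OD, KQ, IL, HP, GS, ET, WC, PE, IA, NZ]
Visit OD; enqueue CY → queue [KQ, IL, HP, GS, ET, WC, PE, IA, NZ, CY]
Visit KQ → queue [IL, HP, GS, ET, WC, PE, IA, NZ, CY]
Visit IL; enqueue NJ, AJ → queue [HP, GS, ET, WC, PE, IA, NZ, CY, NJ, AJ]
Visit HP → queue [GS, ET, WC, PE, IA, NZ, CY, NJ, AJ]
Visit GS → queue [ET, WC, PE, IA, NZ, CY, NJ, AJ]
Visit ET; enqueue GH → queue [WC, PE, IA, NZ, CY, NJ, AJ, GH]
Visit WC → queue [PE, IA, NZ, CY, NJ, AJ, GH]
Visit PE; enqueue TL → queue [IA, NZ, CY, NJ, AJ, GH, TL]
Visit IA → queue [NZ, CY, NJ, AJ, GH, TL]
Visit NZ; enqueue WN → queue [CY, NJ, AJ, GH, TL, WN]
Visit CY → queue [NJ, AJ, GH, TL, WN]
Visit NJ → queue [AJ, GH, TL, WN]
Visit AJ → queue [GH, TL, WN]
Visit GH → queue [TL, WN]
Visit TL; enqueue NQ → queue [WN, NQ]
Visit WN → queue [NQ]
Visit NQ → queue []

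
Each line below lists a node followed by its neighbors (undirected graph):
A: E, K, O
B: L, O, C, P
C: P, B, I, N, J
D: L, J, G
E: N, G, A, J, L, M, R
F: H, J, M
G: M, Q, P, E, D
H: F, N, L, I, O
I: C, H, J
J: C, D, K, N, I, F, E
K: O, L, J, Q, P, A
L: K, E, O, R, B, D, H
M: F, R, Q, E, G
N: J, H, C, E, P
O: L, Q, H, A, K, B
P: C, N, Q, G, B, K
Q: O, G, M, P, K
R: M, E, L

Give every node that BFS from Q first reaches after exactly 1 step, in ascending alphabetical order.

G, K, M, O, P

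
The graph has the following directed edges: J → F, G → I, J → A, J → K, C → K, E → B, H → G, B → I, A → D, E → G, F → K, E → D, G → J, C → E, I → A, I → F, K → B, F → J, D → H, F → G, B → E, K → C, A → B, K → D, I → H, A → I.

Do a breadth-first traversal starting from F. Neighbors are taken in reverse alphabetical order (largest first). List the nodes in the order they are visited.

F K J G D C B A I H E

Visit F; enqueue K, J, G → queue [K, J, G]
Visit K; enqueue D, C, B → queue [J, G, D, C, B]
Visit J; enqueue A → queue [G, D, C, B, A]
Visit G; enqueue I → queue [D, C, B, A, I]
Visit D; enqueue H → queue [C, B, A, I, H]
Visit C; enqueue E → queue [B, A, I, H, E]
Visit B → queue [A, I, H, E]
Visit A → queue [I, H, E]
Visit I → queue [H, E]
Visit H → queue [E]
Visit E → queue []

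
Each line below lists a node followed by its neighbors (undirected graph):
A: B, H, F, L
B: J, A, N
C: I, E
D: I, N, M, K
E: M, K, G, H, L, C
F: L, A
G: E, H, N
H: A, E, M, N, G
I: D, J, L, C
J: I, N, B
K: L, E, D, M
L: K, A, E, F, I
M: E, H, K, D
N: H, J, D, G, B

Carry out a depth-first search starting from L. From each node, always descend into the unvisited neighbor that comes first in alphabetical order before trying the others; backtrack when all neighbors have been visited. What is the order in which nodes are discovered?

L, A, B, J, I, C, E, G, H, M, D, K, N, F

Visit L
L → A
A → B
B → J
J → I
I → C
C → E
E → G
G → H
H → M
M → D
D → K
D → N
A → F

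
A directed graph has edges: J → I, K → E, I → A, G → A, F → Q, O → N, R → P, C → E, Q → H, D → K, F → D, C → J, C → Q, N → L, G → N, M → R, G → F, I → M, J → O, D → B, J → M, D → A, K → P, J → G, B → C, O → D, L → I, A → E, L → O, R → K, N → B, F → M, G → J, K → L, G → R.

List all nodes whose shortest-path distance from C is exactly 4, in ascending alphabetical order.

Level 0: C
Level 1: E, J, Q
Level 2: G, H, I, M, O
Level 3: A, D, F, N, R
Level 4: B, K, L, P

B, K, L, P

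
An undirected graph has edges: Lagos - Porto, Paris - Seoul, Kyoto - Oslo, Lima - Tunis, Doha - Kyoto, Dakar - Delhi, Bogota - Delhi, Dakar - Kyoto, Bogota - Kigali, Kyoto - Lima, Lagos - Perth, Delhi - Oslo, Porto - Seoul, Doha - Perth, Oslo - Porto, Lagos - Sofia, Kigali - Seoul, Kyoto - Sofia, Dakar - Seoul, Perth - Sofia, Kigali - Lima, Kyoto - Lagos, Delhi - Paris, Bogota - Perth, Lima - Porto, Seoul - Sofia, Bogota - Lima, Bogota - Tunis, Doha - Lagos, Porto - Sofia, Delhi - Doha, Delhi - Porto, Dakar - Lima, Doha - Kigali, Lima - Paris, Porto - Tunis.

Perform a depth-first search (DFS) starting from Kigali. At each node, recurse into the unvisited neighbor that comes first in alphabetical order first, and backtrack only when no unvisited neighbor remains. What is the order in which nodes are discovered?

Kigali, Bogota, Delhi, Dakar, Kyoto, Doha, Lagos, Perth, Sofia, Porto, Lima, Paris, Seoul, Tunis, Oslo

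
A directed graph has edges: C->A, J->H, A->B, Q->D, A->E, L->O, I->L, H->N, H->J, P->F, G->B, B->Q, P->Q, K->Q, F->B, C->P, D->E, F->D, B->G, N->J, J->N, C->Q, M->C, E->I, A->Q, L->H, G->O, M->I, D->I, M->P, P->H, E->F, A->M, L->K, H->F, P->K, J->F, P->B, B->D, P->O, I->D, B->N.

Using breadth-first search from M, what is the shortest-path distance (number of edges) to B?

2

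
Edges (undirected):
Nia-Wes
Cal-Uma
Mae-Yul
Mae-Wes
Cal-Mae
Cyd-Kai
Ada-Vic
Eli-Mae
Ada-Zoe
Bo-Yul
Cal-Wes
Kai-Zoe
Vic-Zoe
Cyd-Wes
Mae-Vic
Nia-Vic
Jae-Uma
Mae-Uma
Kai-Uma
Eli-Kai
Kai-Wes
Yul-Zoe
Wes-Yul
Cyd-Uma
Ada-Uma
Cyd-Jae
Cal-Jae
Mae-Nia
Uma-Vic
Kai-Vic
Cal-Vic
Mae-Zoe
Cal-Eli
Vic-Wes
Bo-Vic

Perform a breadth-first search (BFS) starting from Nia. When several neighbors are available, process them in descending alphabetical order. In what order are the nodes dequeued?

Nia, Wes, Vic, Mae, Yul, Kai, Cyd, Cal, Zoe, Uma, Bo, Ada, Eli, Jae

Visit Nia; enqueue Wes, Vic, Mae → queue [Wes, Vic, Mae]
Visit Wes; enqueue Yul, Kai, Cyd, Cal → queue [Vic, Mae, Yul, Kai, Cyd, Cal]
Visit Vic; enqueue Zoe, Uma, Bo, Ada → queue [Mae, Yul, Kai, Cyd, Cal, Zoe, Uma, Bo, Ada]
Visit Mae; enqueue Eli → queue [Yul, Kai, Cyd, Cal, Zoe, Uma, Bo, Ada, Eli]
Visit Yul → queue [Kai, Cyd, Cal, Zoe, Uma, Bo, Ada, Eli]
Visit Kai → queue [Cyd, Cal, Zoe, Uma, Bo, Ada, Eli]
Visit Cyd; enqueue Jae → queue [Cal, Zoe, Uma, Bo, Ada, Eli, Jae]
Visit Cal → queue [Zoe, Uma, Bo, Ada, Eli, Jae]
Visit Zoe → queue [Uma, Bo, Ada, Eli, Jae]
Visit Uma → queue [Bo, Ada, Eli, Jae]
Visit Bo → queue [Ada, Eli, Jae]
Visit Ada → queue [Eli, Jae]
Visit Eli → queue [Jae]
Visit Jae → queue []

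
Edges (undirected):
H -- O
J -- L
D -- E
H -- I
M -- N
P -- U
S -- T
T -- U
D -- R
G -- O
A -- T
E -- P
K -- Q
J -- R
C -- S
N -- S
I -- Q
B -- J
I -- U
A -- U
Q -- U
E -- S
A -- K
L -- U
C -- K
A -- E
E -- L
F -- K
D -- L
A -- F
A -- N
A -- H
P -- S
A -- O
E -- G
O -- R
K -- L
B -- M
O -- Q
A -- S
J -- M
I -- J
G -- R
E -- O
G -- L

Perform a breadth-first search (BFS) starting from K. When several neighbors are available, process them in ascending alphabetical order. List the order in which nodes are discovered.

Visit K; enqueue A, C, F, L, Q → queue [A, C, F, L, Q]
Visit A; enqueue E, H, N, O, S, T, U → queue [C, F, L, Q, E, H, N, O, S, T, U]
Visit C → queue [F, L, Q, E, H, N, O, S, T, U]
Visit F → queue [L, Q, E, H, N, O, S, T, U]
Visit L; enqueue D, G, J → queue [Q, E, H, N, O, S, T, U, D, G, J]
Visit Q; enqueue I → queue [E, H, N, O, S, T, U, D, G, J, I]
Visit E; enqueue P → queue [H, N, O, S, T, U, D, G, J, I, P]
Visit H → queue [N, O, S, T, U, D, G, J, I, P]
Visit N; enqueue M → queue [O, S, T, U, D, G, J, I, P, M]
Visit O; enqueue R → queue [S, T, U, D, G, J, I, P, M, R]
Visit S → queue [T, U, D, G, J, I, P, M, R]
Visit T → queue [U, D, G, J, I, P, M, R]
Visit U → queue [D, G, J, I, P, M, R]
Visit D → queue [G, J, I, P, M, R]
Visit G → queue [J, I, P, M, R]
Visit J; enqueue B → queue [I, P, M, R, B]
Visit I → queue [P, M, R, B]
Visit P → queue [M, R, B]
Visit M → queue [R, B]
Visit R → queue [B]
Visit B → queue []

K → A → C → F → L → Q → E → H → N → O → S → T → U → D → G → J → I → P → M → R → B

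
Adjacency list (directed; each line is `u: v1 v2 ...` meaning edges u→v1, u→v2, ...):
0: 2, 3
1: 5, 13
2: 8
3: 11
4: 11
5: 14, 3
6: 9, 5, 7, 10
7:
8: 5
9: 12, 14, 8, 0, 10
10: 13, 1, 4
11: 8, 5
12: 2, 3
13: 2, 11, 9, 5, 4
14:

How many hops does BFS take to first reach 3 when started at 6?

Level 0: 6
Level 1: 5, 7, 9, 10
Level 2: 0, 1, 3, 4, 8, 12, 13, 14
Level 3: 2, 11
3 first appears at level 2.

2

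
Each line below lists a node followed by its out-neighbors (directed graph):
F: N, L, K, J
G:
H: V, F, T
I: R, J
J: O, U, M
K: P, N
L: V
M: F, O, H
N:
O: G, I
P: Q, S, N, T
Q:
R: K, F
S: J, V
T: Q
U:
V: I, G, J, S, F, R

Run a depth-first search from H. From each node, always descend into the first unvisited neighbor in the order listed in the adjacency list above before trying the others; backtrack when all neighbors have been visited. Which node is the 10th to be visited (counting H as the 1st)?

O

Visit H
H → V
V → I
I → R
R → K
K → P
P → Q
P → S
S → J
J → O
O → G
J → U
J → M
M → F
F → N
F → L
P → T

Visit order: H, V, I, R, K, P, Q, S, J, O, G, U, M, F, N, L, T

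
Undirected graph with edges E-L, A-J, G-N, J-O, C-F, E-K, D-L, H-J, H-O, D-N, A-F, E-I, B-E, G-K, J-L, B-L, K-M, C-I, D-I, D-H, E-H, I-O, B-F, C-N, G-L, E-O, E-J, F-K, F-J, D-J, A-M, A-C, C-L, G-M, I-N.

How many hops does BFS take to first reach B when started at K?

Level 0: K
Level 1: E, F, G, M
Level 2: A, B, C, H, I, J, L, N, O
Level 3: D
B first appears at level 2.

2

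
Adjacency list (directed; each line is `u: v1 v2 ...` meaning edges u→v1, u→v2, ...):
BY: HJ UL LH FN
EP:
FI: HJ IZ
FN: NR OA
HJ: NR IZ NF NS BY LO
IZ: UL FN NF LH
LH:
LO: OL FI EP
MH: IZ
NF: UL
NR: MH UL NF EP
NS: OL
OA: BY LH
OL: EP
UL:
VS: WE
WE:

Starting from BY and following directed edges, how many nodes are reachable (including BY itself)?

BFS from BY visits: BY, HJ, UL, LH, FN, NR, IZ, NF, NS, LO, OA, MH, EP, OL, FI
Reachable nodes: 15 of 17 total.

15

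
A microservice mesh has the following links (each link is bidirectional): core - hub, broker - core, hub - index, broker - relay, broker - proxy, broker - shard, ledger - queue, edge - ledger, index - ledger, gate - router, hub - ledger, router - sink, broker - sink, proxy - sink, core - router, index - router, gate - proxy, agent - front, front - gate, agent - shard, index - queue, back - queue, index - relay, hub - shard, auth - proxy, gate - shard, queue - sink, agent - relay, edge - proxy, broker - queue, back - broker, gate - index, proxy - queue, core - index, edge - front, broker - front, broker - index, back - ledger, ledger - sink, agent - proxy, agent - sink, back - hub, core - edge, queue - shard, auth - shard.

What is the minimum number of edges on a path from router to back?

Level 0: router
Level 1: core, gate, index, sink
Level 2: agent, broker, edge, front, hub, ledger, proxy, queue, relay, shard
Level 3: auth, back
back first appears at level 3.

3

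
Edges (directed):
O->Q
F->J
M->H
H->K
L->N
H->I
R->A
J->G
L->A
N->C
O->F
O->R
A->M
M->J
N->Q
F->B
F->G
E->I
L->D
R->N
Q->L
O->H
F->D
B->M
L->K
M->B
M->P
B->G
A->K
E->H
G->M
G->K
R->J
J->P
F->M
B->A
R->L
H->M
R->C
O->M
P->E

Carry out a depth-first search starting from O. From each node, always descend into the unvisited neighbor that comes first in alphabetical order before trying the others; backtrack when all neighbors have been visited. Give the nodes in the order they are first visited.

O, F, B, A, K, M, H, I, J, G, P, E, D, Q, L, N, C, R

Visit O
O → F
F → B
B → A
A → K
A → M
M → H
H → I
M → J
J → G
J → P
P → E
F → D
O → Q
Q → L
L → N
N → C
O → R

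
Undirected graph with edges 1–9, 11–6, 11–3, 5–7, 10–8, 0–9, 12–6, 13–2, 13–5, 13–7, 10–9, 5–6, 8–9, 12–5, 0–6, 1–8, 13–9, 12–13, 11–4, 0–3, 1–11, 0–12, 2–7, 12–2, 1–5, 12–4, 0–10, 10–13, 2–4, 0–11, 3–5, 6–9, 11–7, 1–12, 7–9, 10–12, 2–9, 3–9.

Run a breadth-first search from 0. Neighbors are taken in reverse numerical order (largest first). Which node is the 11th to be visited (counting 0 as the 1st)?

Visit 0; enqueue 12, 11, 10, 9, 6, 3 → queue [12, 11, 10, 9, 6, 3]
Visit 12; enqueue 13, 5, 4, 2, 1 → queue [11, 10, 9, 6, 3, 13, 5, 4, 2, 1]
Visit 11; enqueue 7 → queue [10, 9, 6, 3, 13, 5, 4, 2, 1, 7]
Visit 10; enqueue 8 → queue [9, 6, 3, 13, 5, 4, 2, 1, 7, 8]
Visit 9 → queue [6, 3, 13, 5, 4, 2, 1, 7, 8]
Visit 6 → queue [3, 13, 5, 4, 2, 1, 7, 8]
Visit 3 → queue [13, 5, 4, 2, 1, 7, 8]
Visit 13 → queue [5, 4, 2, 1, 7, 8]
Visit 5 → queue [4, 2, 1, 7, 8]
Visit 4 → queue [2, 1, 7, 8]
Visit 2 → queue [1, 7, 8]
Visit 1 → queue [7, 8]
Visit 7 → queue [8]
Visit 8 → queue []

Visit order: 0, 12, 11, 10, 9, 6, 3, 13, 5, 4, 2, 1, 7, 8

2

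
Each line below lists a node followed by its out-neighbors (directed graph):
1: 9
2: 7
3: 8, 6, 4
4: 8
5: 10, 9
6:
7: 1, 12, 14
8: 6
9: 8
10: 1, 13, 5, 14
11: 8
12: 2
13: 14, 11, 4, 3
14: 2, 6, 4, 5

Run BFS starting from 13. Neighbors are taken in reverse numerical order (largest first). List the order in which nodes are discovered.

13, 14, 11, 4, 3, 6, 5, 2, 8, 10, 9, 7, 1, 12

Visit 13; enqueue 14, 11, 4, 3 → queue [14, 11, 4, 3]
Visit 14; enqueue 6, 5, 2 → queue [11, 4, 3, 6, 5, 2]
Visit 11; enqueue 8 → queue [4, 3, 6, 5, 2, 8]
Visit 4 → queue [3, 6, 5, 2, 8]
Visit 3 → queue [6, 5, 2, 8]
Visit 6 → queue [5, 2, 8]
Visit 5; enqueue 10, 9 → queue [2, 8, 10, 9]
Visit 2; enqueue 7 → queue [8, 10, 9, 7]
Visit 8 → queue [10, 9, 7]
Visit 10; enqueue 1 → queue [9, 7, 1]
Visit 9 → queue [7, 1]
Visit 7; enqueue 12 → queue [1, 12]
Visit 1 → queue [12]
Visit 12 → queue []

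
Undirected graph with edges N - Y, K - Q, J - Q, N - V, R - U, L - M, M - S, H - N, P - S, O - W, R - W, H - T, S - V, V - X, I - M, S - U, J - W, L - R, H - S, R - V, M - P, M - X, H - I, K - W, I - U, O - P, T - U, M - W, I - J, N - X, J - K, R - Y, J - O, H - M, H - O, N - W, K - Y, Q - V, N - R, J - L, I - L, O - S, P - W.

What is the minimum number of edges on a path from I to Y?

3

Level 0: I
Level 1: H, J, L, M, U
Level 2: K, N, O, P, Q, R, S, T, W, X
Level 3: V, Y
Y first appears at level 3.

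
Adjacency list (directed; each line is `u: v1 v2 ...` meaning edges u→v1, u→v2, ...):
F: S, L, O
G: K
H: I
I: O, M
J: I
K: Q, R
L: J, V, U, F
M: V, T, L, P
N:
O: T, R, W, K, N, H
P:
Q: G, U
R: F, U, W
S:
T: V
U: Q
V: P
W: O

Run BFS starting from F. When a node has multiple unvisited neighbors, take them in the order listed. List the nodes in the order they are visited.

Visit F; enqueue S, L, O → queue [S, L, O]
Visit S → queue [L, O]
Visit L; enqueue J, V, U → queue [O, J, V, U]
Visit O; enqueue T, R, W, K, N, H → queue [J, V, U, T, R, W, K, N, H]
Visit J; enqueue I → queue [V, U, T, R, W, K, N, H, I]
Visit V; enqueue P → queue [U, T, R, W, K, N, H, I, P]
Visit U; enqueue Q → queue [T, R, W, K, N, H, I, P, Q]
Visit T → queue [R, W, K, N, H, I, P, Q]
Visit R → queue [W, K, N, H, I, P, Q]
Visit W → queue [K, N, H, I, P, Q]
Visit K → queue [N, H, I, P, Q]
Visit N → queue [H, I, P, Q]
Visit H → queue [I, P, Q]
Visit I; enqueue M → queue [P, Q, M]
Visit P → queue [Q, M]
Visit Q; enqueue G → queue [M, G]
Visit M → queue [G]
Visit G → queue []

F → S → L → O → J → V → U → T → R → W → K → N → H → I → P → Q → M → G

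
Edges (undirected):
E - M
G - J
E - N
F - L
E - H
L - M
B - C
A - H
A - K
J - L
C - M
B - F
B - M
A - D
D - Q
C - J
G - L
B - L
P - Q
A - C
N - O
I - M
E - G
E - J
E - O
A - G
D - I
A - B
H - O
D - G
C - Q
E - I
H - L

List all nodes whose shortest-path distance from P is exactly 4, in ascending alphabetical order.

E, F, H, K, L

Level 0: P
Level 1: Q
Level 2: C, D
Level 3: A, B, G, I, J, M
Level 4: E, F, H, K, L
Level 5: N, O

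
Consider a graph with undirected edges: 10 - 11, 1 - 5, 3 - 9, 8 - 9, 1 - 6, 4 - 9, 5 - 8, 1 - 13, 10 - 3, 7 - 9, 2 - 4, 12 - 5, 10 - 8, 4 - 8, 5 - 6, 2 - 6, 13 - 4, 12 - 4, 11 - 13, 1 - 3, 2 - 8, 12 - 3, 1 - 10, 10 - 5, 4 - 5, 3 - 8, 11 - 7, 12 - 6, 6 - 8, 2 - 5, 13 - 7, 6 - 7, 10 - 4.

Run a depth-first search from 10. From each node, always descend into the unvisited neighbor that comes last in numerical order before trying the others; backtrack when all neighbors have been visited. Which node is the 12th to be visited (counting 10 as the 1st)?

Visit 10
10 → 11
11 → 13
13 → 7
7 → 9
9 → 8
8 → 6
6 → 12
12 → 5
5 → 4
4 → 2
5 → 1
1 → 3

Visit order: 10, 11, 13, 7, 9, 8, 6, 12, 5, 4, 2, 1, 3

1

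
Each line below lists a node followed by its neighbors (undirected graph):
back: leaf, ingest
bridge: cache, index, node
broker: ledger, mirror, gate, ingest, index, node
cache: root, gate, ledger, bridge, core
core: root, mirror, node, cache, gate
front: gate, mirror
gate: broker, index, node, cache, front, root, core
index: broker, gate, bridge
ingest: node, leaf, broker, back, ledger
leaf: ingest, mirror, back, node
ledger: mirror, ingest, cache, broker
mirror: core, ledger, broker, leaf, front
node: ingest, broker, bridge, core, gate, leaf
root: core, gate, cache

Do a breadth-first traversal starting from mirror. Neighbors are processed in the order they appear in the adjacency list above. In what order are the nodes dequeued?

mirror → core → ledger → broker → leaf → front → root → node → cache → gate → ingest → index → back → bridge

Visit mirror; enqueue core, ledger, broker, leaf, front → queue [core, ledger, broker, leaf, front]
Visit core; enqueue root, node, cache, gate → queue [ledger, broker, leaf, front, root, node, cache, gate]
Visit ledger; enqueue ingest → queue [broker, leaf, front, root, node, cache, gate, ingest]
Visit broker; enqueue index → queue [leaf, front, root, node, cache, gate, ingest, index]
Visit leaf; enqueue back → queue [front, root, node, cache, gate, ingest, index, back]
Visit front → queue [root, node, cache, gate, ingest, index, back]
Visit root → queue [node, cache, gate, ingest, index, back]
Visit node; enqueue bridge → queue [cache, gate, ingest, index, back, bridge]
Visit cache → queue [gate, ingest, index, back, bridge]
Visit gate → queue [ingest, index, back, bridge]
Visit ingest → queue [index, back, bridge]
Visit index → queue [back, bridge]
Visit back → queue [bridge]
Visit bridge → queue []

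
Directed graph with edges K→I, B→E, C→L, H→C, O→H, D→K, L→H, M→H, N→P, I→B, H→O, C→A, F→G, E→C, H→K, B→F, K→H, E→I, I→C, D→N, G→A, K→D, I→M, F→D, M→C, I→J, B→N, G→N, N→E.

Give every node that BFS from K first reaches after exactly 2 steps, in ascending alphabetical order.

B, C, J, M, N, O

Level 0: K
Level 1: D, H, I
Level 2: B, C, J, M, N, O
Level 3: A, E, F, L, P
Level 4: G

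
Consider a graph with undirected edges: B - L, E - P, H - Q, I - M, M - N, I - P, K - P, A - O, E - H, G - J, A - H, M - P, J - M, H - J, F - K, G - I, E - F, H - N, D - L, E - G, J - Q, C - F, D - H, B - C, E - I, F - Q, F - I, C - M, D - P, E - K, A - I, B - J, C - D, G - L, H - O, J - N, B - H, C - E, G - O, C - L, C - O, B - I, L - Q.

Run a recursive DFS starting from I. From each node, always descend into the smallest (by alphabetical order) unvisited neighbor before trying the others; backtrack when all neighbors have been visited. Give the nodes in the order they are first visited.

I, A, H, B, C, D, L, G, E, F, K, P, M, J, N, Q, O

Visit I
I → A
A → H
H → B
B → C
C → D
D → L
L → G
G → E
E → F
F → K
K → P
P → M
M → J
J → N
J → Q
G → O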